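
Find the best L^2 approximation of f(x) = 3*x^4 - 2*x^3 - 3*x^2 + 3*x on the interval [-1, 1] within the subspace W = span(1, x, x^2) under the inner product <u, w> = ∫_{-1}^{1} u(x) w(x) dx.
g(x) = -3*x^2/7 + 9*x/5 - 9/35

The best approximation g ∈ W is the orthogonal projection of f onto W. Writing g = a_0 + a_1 x + a_2 x^2, the coefficients solve the normal equations G · a = b where
  G_{ij} = <φ_i, φ_j> and b_i = <f, φ_i>, with φ_0 = 1, φ_1 = x, φ_2 = x^2.
G =
  [2, 0, 2/3]
  [0, 2/3, 0]
  [2/3, 0, 2/5],
b = (-4/5, 6/5, -12/35).
Solving gives a_0 = -9/35, a_1 = 9/5, a_2 = -3/7, so
  g(x) = -3*x^2/7 + 9*x/5 - 9/35.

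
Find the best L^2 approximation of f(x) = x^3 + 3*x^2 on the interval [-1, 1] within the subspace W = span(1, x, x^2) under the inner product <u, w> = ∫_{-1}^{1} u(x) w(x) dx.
g(x) = 3*x^2 + 3*x/5

The best approximation g ∈ W is the orthogonal projection of f onto W. Writing g = a_0 + a_1 x + a_2 x^2, the coefficients solve the normal equations G · a = b where
  G_{ij} = <φ_i, φ_j> and b_i = <f, φ_i>, with φ_0 = 1, φ_1 = x, φ_2 = x^2.
G =
  [2, 0, 2/3]
  [0, 2/3, 0]
  [2/3, 0, 2/5],
b = (2, 2/5, 6/5).
Solving gives a_0 = 0, a_1 = 3/5, a_2 = 3, so
  g(x) = 3*x^2 + 3*x/5.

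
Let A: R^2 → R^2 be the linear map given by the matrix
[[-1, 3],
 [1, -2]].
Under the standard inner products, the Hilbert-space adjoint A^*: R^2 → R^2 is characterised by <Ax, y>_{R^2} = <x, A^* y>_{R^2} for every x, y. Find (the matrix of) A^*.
A^* = A^T =
[[-1, 1],
 [3, -2]]

For real matrices with standard dot products, the defining identity <Ax, y> = <x, A^* y> gives (Ax)^T y = x^T (A^*) y, i.e. x^T A^T y = x^T (A^*) y. Since this holds for all x, y, we must have A^* = A^T. Therefore
A^* =
[[-1, 1],
 [3, -2]].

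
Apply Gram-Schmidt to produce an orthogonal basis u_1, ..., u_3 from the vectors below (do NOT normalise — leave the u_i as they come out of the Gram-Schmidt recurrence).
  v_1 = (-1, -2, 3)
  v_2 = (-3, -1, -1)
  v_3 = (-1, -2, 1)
Orthogonal basis:
  u_1 = (-1, -2, 3)
  u_2 = (-20/7, -5/7, -10/7)
  u_3 = (1/3, -2/3, -1/3)

Apply the Gram-Schmidt recurrence
  u_1 = v_1
  u_i = v_i − Σ_{j<i} ((v_i · u_j) / (u_j · u_j)) · u_j.

Step by step this gives:
  u_1 = (-1, -2, 3)
  u_2 = (-20/7, -5/7, -10/7)
  u_3 = (1/3, -2/3, -1/3)

Orthogonality check:
  u_2 · u_1 = 0 (should be 0)
  u_3 · u_1 = 0 (should be 0)
  u_3 · u_2 = 0 (should be 0)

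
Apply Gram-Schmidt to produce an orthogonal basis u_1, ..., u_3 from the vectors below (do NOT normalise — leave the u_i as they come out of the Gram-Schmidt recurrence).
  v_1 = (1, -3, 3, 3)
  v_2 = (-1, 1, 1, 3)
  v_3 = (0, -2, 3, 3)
Orthogonal basis:
  u_1 = (1, -3, 3, 3)
  u_2 = (-9/7, 13/7, 1/7, 15/7)
  u_3 = (-15/34, -1/34, 13/34, -9/34)

Apply the Gram-Schmidt recurrence
  u_1 = v_1
  u_i = v_i − Σ_{j<i} ((v_i · u_j) / (u_j · u_j)) · u_j.

Step by step this gives:
  u_1 = (1, -3, 3, 3)
  u_2 = (-9/7, 13/7, 1/7, 15/7)
  u_3 = (-15/34, -1/34, 13/34, -9/34)

Orthogonality check:
  u_2 · u_1 = 0 (should be 0)
  u_3 · u_1 = 0 (should be 0)
  u_3 · u_2 = 0 (should be 0)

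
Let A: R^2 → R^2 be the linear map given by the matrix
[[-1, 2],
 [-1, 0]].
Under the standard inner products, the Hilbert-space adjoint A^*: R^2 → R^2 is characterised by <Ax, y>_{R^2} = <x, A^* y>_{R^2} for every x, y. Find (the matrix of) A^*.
A^* = A^T =
[[-1, -1],
 [2, 0]]

For real matrices with standard dot products, the defining identity <Ax, y> = <x, A^* y> gives (Ax)^T y = x^T (A^*) y, i.e. x^T A^T y = x^T (A^*) y. Since this holds for all x, y, we must have A^* = A^T. Therefore
A^* =
[[-1, -1],
 [2, 0]].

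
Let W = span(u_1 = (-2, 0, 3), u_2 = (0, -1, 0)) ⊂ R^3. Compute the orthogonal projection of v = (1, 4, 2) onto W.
proj_W(v) = (-8/13, 4, 12/13)

Set up U = [u_1 | ... | u_2] ∈ R^(3×2). The projector onto W = col(U) is P = U (U^T U)^(-1) U^T.
Compute U^T U =
  [13, 0]
  [0, 1],
and U^T v = (4, -4).
Solve U^T U · c = U^T v for the coefficients: c = (4/13, -4). The projection is proj_W(v) = U c.
Check: (v - proj_W(v)) · u_1 = 0  (should be 0).
Check: (v - proj_W(v)) · u_2 = 0  (should be 0).
Result: proj_W(v) = (-8/13, 4, 12/13).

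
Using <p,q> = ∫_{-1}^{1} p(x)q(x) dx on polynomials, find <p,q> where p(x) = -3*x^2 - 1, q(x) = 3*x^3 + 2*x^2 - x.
<p,q> = -56/15

Expand the product: p(x)·q(x) = -9*x^5 - 6*x^4 - 2*x^2 + x.
∫_{-1}^{1} of each monomial x^k gives [2/(k+1) if k even, 0 if k odd]. Integrating term-by-term (or equivalently evaluating the antiderivative F(x) = -3*x^6/2 - 6*x^5/5 - 2*x^3/3 + x^2/2 at the endpoints):
  F(1) − F(−1) = -43/15 − (13/15) = -56/15.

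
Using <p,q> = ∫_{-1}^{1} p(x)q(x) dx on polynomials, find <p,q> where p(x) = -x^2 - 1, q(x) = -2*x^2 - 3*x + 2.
<p,q> = -16/5

Expand the product: p(x)·q(x) = 2*x^4 + 3*x^3 + 3*x - 2.
∫_{-1}^{1} of each monomial x^k gives [2/(k+1) if k even, 0 if k odd]. Integrating term-by-term (or equivalently evaluating the antiderivative F(x) = 2*x^5/5 + 3*x^4/4 + 3*x^2/2 - 2*x at the endpoints):
  F(1) − F(−1) = 13/20 − (77/20) = -16/5.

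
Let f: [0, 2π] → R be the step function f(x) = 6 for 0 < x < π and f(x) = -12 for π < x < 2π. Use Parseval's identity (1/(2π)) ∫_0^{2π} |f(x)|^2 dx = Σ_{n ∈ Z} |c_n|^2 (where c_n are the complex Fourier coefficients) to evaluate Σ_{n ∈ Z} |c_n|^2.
Σ |c_n|^2 = 90

Parseval equates the L^2 energy of f (normalised by 1/(2π)) with the ℓ^2 sum of its Fourier coefficients: (1/(2π)) ∫_0^{2π} |f|^2 = Σ |c_n|^2.
Compute the left side: (1/(2π)) [∫_0^π 6^2 dx + ∫_π^{2π} (-12)^2 dx] = (1/(2π)) · (36π + 144π) = (36 + 144)/2 = 90.
So Σ_{n ∈ Z} |c_n|^2 = 90.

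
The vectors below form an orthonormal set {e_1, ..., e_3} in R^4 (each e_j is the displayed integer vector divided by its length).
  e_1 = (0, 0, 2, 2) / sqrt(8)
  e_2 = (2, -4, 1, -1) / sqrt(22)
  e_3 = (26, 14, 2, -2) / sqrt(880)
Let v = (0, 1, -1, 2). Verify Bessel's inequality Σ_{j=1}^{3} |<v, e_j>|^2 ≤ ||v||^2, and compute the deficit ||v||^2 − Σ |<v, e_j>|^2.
Σ |<v, e_j>|^2 = 14/5; ||v||^2 = 6; deficit = 16/5

Write each e_j = u_j / sqrt(<u_j, u_j>) where u_j is the displayed integer vector. Then <v, e_j> = <v, u_j> / sqrt(<u_j, u_j>), so |<v, e_j>|^2 = <v, u_j>^2 / <u_j, u_j>.
Coefficients: <v, e_1> = 2/sqrt(8), <v, e_2> = -7/sqrt(22), <v, e_3> = 8/sqrt(880).
Square and sum: Σ |<v, e_j>|^2 = 14/5.
Compute ||v||^2 = v·v = 6.
Deficit = 6 − 14/5 = 16/5 ≥ 0, confirming Bessel's inequality. (The deficit equals ||v − Σ <v,e_j> e_j||^2, the squared distance from v to span{e_j}.)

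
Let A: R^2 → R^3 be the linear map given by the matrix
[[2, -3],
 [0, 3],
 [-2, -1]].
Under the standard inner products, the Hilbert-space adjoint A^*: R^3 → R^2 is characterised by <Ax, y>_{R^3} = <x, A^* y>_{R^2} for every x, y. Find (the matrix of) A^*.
A^* = A^T =
[[2, 0, -2],
 [-3, 3, -1]]

For real matrices with standard dot products, the defining identity <Ax, y> = <x, A^* y> gives (Ax)^T y = x^T (A^*) y, i.e. x^T A^T y = x^T (A^*) y. Since this holds for all x, y, we must have A^* = A^T. Therefore
A^* =
[[2, 0, -2],
 [-3, 3, -1]].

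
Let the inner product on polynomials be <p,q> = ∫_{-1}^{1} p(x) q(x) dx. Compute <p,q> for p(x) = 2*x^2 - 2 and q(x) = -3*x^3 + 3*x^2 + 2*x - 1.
<p,q> = 16/15

Expand the product: p(x)·q(x) = -6*x^5 + 6*x^4 + 10*x^3 - 8*x^2 - 4*x + 2.
∫_{-1}^{1} of each monomial x^k gives [2/(k+1) if k even, 0 if k odd]. Integrating term-by-term (or equivalently evaluating the antiderivative F(x) = -x^6 + 6*x^5/5 + 5*x^4/2 - 8*x^3/3 - 2*x^2 + 2*x at the endpoints):
  F(1) − F(−1) = 1/30 − (-31/30) = 16/15.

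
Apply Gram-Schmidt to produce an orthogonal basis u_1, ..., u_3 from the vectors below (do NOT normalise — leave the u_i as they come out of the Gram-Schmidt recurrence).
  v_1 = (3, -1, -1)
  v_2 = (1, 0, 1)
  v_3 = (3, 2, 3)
Orthogonal basis:
  u_1 = (3, -1, -1)
  u_2 = (5/11, 2/11, 13/11)
  u_3 = (4/9, 16/9, -4/9)

Apply the Gram-Schmidt recurrence
  u_1 = v_1
  u_i = v_i − Σ_{j<i} ((v_i · u_j) / (u_j · u_j)) · u_j.

Step by step this gives:
  u_1 = (3, -1, -1)
  u_2 = (5/11, 2/11, 13/11)
  u_3 = (4/9, 16/9, -4/9)

Orthogonality check:
  u_2 · u_1 = 0 (should be 0)
  u_3 · u_1 = 0 (should be 0)
  u_3 · u_2 = 0 (should be 0)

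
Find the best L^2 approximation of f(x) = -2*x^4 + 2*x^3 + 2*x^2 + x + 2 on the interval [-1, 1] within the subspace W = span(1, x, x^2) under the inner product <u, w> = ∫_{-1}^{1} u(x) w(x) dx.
g(x) = 2*x^2/7 + 11*x/5 + 76/35

The best approximation g ∈ W is the orthogonal projection of f onto W. Writing g = a_0 + a_1 x + a_2 x^2, the coefficients solve the normal equations G · a = b where
  G_{ij} = <φ_i, φ_j> and b_i = <f, φ_i>, with φ_0 = 1, φ_1 = x, φ_2 = x^2.
G =
  [2, 0, 2/3]
  [0, 2/3, 0]
  [2/3, 0, 2/5],
b = (68/15, 22/15, 164/105).
Solving gives a_0 = 76/35, a_1 = 11/5, a_2 = 2/7, so
  g(x) = 2*x^2/7 + 11*x/5 + 76/35.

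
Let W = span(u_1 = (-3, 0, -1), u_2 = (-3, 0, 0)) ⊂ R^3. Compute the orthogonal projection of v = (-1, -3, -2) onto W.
proj_W(v) = (-1, 0, -2)

Set up U = [u_1 | ... | u_2] ∈ R^(3×2). The projector onto W = col(U) is P = U (U^T U)^(-1) U^T.
Compute U^T U =
  [10, 9]
  [9, 9],
and U^T v = (5, 3).
Solve U^T U · c = U^T v for the coefficients: c = (2, -5/3). The projection is proj_W(v) = U c.
Check: (v - proj_W(v)) · u_1 = 0  (should be 0).
Check: (v - proj_W(v)) · u_2 = 0  (should be 0).
Result: proj_W(v) = (-1, 0, -2).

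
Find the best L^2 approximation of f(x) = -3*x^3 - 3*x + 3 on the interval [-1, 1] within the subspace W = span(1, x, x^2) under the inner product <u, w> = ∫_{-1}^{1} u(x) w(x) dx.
g(x) = 3 - 24*x/5

The best approximation g ∈ W is the orthogonal projection of f onto W. Writing g = a_0 + a_1 x + a_2 x^2, the coefficients solve the normal equations G · a = b where
  G_{ij} = <φ_i, φ_j> and b_i = <f, φ_i>, with φ_0 = 1, φ_1 = x, φ_2 = x^2.
G =
  [2, 0, 2/3]
  [0, 2/3, 0]
  [2/3, 0, 2/5],
b = (6, -16/5, 2).
Solving gives a_0 = 3, a_1 = -24/5, a_2 = 0, so
  g(x) = 3 - 24*x/5.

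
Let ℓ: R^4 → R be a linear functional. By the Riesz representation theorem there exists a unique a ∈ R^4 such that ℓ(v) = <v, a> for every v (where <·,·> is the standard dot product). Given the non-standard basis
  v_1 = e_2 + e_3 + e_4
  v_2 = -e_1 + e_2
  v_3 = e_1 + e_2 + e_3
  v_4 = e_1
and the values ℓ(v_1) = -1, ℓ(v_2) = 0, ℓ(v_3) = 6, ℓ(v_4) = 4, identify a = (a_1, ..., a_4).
a = (4, 4, -2, -3)

Write a = (a_1, ..., a_4) in the standard basis. For each basis vector v_i, ℓ(v_i) = <v_i, a> is a linear equation in the a_j's. Collect the n equations into a matrix system V a = ℓ, where row i of V is v_i (expressed in the standard basis). Since V is invertible (lower-triangular with 1s on the diagonal, up to permutation), solve by back-substitution:
  V =
[[0, 1, 1, 1],
 [-1, 1, 0, 0],
 [1, 1, 1, 0],
 [1, 0, 0, 0]]
  V a = (-1, 0, 6, 4)
Solving gives a = (4, 4, -2, -3).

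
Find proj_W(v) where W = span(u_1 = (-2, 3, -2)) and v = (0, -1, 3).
proj_W(v) = (18/17, -27/17, 18/17)

Set up U = [u_1 | ... | u_1] ∈ R^(3×1). The projector onto W = col(U) is P = U (U^T U)^(-1) U^T.
Compute U^T U =
  [17],
and U^T v = (-9).
Solve U^T U · c = U^T v for the coefficients: c = (-9/17). The projection is proj_W(v) = U c.
Check: (v - proj_W(v)) · u_1 = 0  (should be 0).
Result: proj_W(v) = (18/17, -27/17, 18/17).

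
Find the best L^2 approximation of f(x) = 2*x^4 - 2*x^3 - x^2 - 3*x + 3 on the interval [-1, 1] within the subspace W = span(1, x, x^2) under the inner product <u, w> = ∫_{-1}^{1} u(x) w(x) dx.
g(x) = 5*x^2/7 - 21*x/5 + 99/35

The best approximation g ∈ W is the orthogonal projection of f onto W. Writing g = a_0 + a_1 x + a_2 x^2, the coefficients solve the normal equations G · a = b where
  G_{ij} = <φ_i, φ_j> and b_i = <f, φ_i>, with φ_0 = 1, φ_1 = x, φ_2 = x^2.
G =
  [2, 0, 2/3]
  [0, 2/3, 0]
  [2/3, 0, 2/5],
b = (92/15, -14/5, 76/35).
Solving gives a_0 = 99/35, a_1 = -21/5, a_2 = 5/7, so
  g(x) = 5*x^2/7 - 21*x/5 + 99/35.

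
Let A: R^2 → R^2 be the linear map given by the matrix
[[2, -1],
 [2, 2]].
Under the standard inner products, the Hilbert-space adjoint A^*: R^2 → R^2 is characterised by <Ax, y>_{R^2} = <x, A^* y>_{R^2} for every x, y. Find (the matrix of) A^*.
A^* = A^T =
[[2, 2],
 [-1, 2]]

For real matrices with standard dot products, the defining identity <Ax, y> = <x, A^* y> gives (Ax)^T y = x^T (A^*) y, i.e. x^T A^T y = x^T (A^*) y. Since this holds for all x, y, we must have A^* = A^T. Therefore
A^* =
[[2, 2],
 [-1, 2]].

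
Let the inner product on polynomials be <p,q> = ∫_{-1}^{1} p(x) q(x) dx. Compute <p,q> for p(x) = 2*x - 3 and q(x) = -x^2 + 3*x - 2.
<p,q> = 18

Expand the product: p(x)·q(x) = -2*x^3 + 9*x^2 - 13*x + 6.
∫_{-1}^{1} of each monomial x^k gives [2/(k+1) if k even, 0 if k odd]. Integrating term-by-term (or equivalently evaluating the antiderivative F(x) = -x^4/2 + 3*x^3 - 13*x^2/2 + 6*x at the endpoints):
  F(1) − F(−1) = 2 − (-16) = 18.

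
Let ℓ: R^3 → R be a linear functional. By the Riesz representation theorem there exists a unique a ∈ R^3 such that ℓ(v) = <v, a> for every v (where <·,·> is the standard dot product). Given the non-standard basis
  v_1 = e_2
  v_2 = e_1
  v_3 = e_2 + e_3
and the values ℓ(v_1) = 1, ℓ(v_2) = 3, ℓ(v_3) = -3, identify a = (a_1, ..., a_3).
a = (3, 1, -4)

Write a = (a_1, ..., a_3) in the standard basis. For each basis vector v_i, ℓ(v_i) = <v_i, a> is a linear equation in the a_j's. Collect the n equations into a matrix system V a = ℓ, where row i of V is v_i (expressed in the standard basis). Since V is invertible (lower-triangular with 1s on the diagonal, up to permutation), solve by back-substitution:
  V =
[[0, 1, 0],
 [1, 0, 0],
 [0, 1, 1]]
  V a = (1, 3, -3)
Solving gives a = (3, 1, -4).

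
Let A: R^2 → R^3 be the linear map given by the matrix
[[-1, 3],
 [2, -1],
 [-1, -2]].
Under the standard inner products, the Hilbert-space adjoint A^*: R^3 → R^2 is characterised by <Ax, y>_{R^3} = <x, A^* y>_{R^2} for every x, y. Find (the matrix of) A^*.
A^* = A^T =
[[-1, 2, -1],
 [3, -1, -2]]

For real matrices with standard dot products, the defining identity <Ax, y> = <x, A^* y> gives (Ax)^T y = x^T (A^*) y, i.e. x^T A^T y = x^T (A^*) y. Since this holds for all x, y, we must have A^* = A^T. Therefore
A^* =
[[-1, 2, -1],
 [3, -1, -2]].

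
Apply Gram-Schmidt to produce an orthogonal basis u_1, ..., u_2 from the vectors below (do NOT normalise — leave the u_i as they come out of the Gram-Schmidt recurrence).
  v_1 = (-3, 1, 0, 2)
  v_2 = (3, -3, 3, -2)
Orthogonal basis:
  u_1 = (-3, 1, 0, 2)
  u_2 = (-3/7, -13/7, 3, 2/7)

Apply the Gram-Schmidt recurrence
  u_1 = v_1
  u_i = v_i − Σ_{j<i} ((v_i · u_j) / (u_j · u_j)) · u_j.

Step by step this gives:
  u_1 = (-3, 1, 0, 2)
  u_2 = (-3/7, -13/7, 3, 2/7)

Orthogonality check:
  u_2 · u_1 = 0 (should be 0)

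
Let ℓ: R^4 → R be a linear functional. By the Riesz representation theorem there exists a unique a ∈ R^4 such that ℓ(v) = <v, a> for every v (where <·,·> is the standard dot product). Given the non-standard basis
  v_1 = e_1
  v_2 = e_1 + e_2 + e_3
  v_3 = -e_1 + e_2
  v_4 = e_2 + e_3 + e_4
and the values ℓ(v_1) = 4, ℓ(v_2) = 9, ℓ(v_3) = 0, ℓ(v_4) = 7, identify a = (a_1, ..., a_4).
a = (4, 4, 1, 2)

Write a = (a_1, ..., a_4) in the standard basis. For each basis vector v_i, ℓ(v_i) = <v_i, a> is a linear equation in the a_j's. Collect the n equations into a matrix system V a = ℓ, where row i of V is v_i (expressed in the standard basis). Since V is invertible (lower-triangular with 1s on the diagonal, up to permutation), solve by back-substitution:
  V =
[[1, 0, 0, 0],
 [1, 1, 1, 0],
 [-1, 1, 0, 0],
 [0, 1, 1, 1]]
  V a = (4, 9, 0, 7)
Solving gives a = (4, 4, 1, 2).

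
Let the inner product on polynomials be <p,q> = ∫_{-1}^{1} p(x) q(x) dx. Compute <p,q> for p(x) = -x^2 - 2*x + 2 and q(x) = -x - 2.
<p,q> = -16/3

Expand the product: p(x)·q(x) = x^3 + 4*x^2 + 2*x - 4.
∫_{-1}^{1} of each monomial x^k gives [2/(k+1) if k even, 0 if k odd]. Integrating term-by-term (or equivalently evaluating the antiderivative F(x) = x^4/4 + 4*x^3/3 + x^2 - 4*x at the endpoints):
  F(1) − F(−1) = -17/12 − (47/12) = -16/3.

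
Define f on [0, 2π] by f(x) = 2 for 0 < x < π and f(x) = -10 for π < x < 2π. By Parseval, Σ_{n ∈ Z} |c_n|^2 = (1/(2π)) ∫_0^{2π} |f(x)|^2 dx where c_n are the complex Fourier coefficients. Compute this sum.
Σ |c_n|^2 = 52

Parseval equates the L^2 energy of f (normalised by 1/(2π)) with the ℓ^2 sum of its Fourier coefficients: (1/(2π)) ∫_0^{2π} |f|^2 = Σ |c_n|^2.
Compute the left side: (1/(2π)) [∫_0^π 2^2 dx + ∫_π^{2π} (-10)^2 dx] = (1/(2π)) · (4π + 100π) = (4 + 100)/2 = 52.
So Σ_{n ∈ Z} |c_n|^2 = 52.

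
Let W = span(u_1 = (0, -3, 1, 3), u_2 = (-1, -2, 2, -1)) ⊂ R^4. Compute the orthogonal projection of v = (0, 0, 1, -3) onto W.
proj_W(v) = (-9/11, 3/11, 1, -30/11)

Set up U = [u_1 | ... | u_2] ∈ R^(4×2). The projector onto W = col(U) is P = U (U^T U)^(-1) U^T.
Compute U^T U =
  [19, 5]
  [5, 10],
and U^T v = (-8, 5).
Solve U^T U · c = U^T v for the coefficients: c = (-7/11, 9/11). The projection is proj_W(v) = U c.
Check: (v - proj_W(v)) · u_1 = 0  (should be 0).
Check: (v - proj_W(v)) · u_2 = 0  (should be 0).
Result: proj_W(v) = (-9/11, 3/11, 1, -30/11).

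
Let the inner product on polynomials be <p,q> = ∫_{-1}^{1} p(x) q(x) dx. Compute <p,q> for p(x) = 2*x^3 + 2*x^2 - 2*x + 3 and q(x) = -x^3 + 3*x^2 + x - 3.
<p,q> = -292/21

Expand the product: p(x)·q(x) = -2*x^6 + 4*x^5 + 10*x^4 - 13*x^3 + x^2 + 9*x - 9.
∫_{-1}^{1} of each monomial x^k gives [2/(k+1) if k even, 0 if k odd]. Integrating term-by-term (or equivalently evaluating the antiderivative F(x) = -2*x^7/7 + 2*x^6/3 + 2*x^5 - 13*x^4/4 + x^3/3 + 9*x^2/2 - 9*x at the endpoints):
  F(1) − F(−1) = -141/28 − (745/84) = -292/21.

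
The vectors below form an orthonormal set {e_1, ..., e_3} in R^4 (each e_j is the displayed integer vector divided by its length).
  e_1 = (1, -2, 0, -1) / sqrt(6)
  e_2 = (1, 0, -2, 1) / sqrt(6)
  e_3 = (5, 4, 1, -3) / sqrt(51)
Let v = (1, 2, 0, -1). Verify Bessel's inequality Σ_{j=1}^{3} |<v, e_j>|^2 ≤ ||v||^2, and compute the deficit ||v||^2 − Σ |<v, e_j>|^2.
Σ |<v, e_j>|^2 = 290/51; ||v||^2 = 6; deficit = 16/51

Write each e_j = u_j / sqrt(<u_j, u_j>) where u_j is the displayed integer vector. Then <v, e_j> = <v, u_j> / sqrt(<u_j, u_j>), so |<v, e_j>|^2 = <v, u_j>^2 / <u_j, u_j>.
Coefficients: <v, e_1> = -2/sqrt(6), <v, e_2> = 0/sqrt(6), <v, e_3> = 16/sqrt(51).
Square and sum: Σ |<v, e_j>|^2 = 290/51.
Compute ||v||^2 = v·v = 6.
Deficit = 6 − 290/51 = 16/51 ≥ 0, confirming Bessel's inequality. (The deficit equals ||v − Σ <v,e_j> e_j||^2, the squared distance from v to span{e_j}.)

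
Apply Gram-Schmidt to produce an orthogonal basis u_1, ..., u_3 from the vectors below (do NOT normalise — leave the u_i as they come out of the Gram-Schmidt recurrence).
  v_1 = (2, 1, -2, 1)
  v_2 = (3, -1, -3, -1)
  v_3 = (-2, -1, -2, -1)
Orthogonal basis:
  u_1 = (2, 1, -2, 1)
  u_2 = (1, -2, -1, -2)
  u_3 = (-2, 0, -2, 0)

Apply the Gram-Schmidt recurrence
  u_1 = v_1
  u_i = v_i − Σ_{j<i} ((v_i · u_j) / (u_j · u_j)) · u_j.

Step by step this gives:
  u_1 = (2, 1, -2, 1)
  u_2 = (1, -2, -1, -2)
  u_3 = (-2, 0, -2, 0)

Orthogonality check:
  u_2 · u_1 = 0 (should be 0)
  u_3 · u_1 = 0 (should be 0)
  u_3 · u_2 = 0 (should be 0)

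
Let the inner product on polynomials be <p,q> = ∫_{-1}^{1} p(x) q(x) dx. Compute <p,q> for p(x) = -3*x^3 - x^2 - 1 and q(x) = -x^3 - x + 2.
<p,q> = -344/105

Expand the product: p(x)·q(x) = 3*x^6 + x^5 + 3*x^4 - 4*x^3 - 2*x^2 + x - 2.
∫_{-1}^{1} of each monomial x^k gives [2/(k+1) if k even, 0 if k odd]. Integrating term-by-term (or equivalently evaluating the antiderivative F(x) = 3*x^7/7 + x^6/6 + 3*x^5/5 - x^4 - 2*x^3/3 + x^2/2 - 2*x at the endpoints):
  F(1) − F(−1) = -69/35 − (137/105) = -344/105.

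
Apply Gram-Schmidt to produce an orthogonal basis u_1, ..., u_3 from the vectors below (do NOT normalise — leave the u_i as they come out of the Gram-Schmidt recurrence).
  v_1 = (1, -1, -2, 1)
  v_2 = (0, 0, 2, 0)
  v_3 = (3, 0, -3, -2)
Orthogonal basis:
  u_1 = (1, -1, -2, 1)
  u_2 = (4/7, -4/7, 6/7, 4/7)
  u_3 = (8/3, 1/3, 0, -7/3)

Apply the Gram-Schmidt recurrence
  u_1 = v_1
  u_i = v_i − Σ_{j<i} ((v_i · u_j) / (u_j · u_j)) · u_j.

Step by step this gives:
  u_1 = (1, -1, -2, 1)
  u_2 = (4/7, -4/7, 6/7, 4/7)
  u_3 = (8/3, 1/3, 0, -7/3)

Orthogonality check:
  u_2 · u_1 = 0 (should be 0)
  u_3 · u_1 = 0 (should be 0)
  u_3 · u_2 = 0 (should be 0)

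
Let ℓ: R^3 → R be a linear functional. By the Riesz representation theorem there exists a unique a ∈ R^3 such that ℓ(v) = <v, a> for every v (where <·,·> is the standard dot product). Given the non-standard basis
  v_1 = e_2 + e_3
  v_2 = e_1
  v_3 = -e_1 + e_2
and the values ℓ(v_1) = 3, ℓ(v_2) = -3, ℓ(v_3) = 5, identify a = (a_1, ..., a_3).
a = (-3, 2, 1)

Write a = (a_1, ..., a_3) in the standard basis. For each basis vector v_i, ℓ(v_i) = <v_i, a> is a linear equation in the a_j's. Collect the n equations into a matrix system V a = ℓ, where row i of V is v_i (expressed in the standard basis). Since V is invertible (lower-triangular with 1s on the diagonal, up to permutation), solve by back-substitution:
  V =
[[0, 1, 1],
 [1, 0, 0],
 [-1, 1, 0]]
  V a = (3, -3, 5)
Solving gives a = (-3, 2, 1).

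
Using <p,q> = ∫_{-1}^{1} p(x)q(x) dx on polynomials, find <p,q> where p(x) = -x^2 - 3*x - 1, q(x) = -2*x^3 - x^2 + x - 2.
<p,q> = 34/5

Expand the product: p(x)·q(x) = 2*x^5 + 7*x^4 + 4*x^3 + 5*x + 2.
∫_{-1}^{1} of each monomial x^k gives [2/(k+1) if k even, 0 if k odd]. Integrating term-by-term (or equivalently evaluating the antiderivative F(x) = x^6/3 + 7*x^5/5 + x^4 + 5*x^2/2 + 2*x at the endpoints):
  F(1) − F(−1) = 217/30 − (13/30) = 34/5.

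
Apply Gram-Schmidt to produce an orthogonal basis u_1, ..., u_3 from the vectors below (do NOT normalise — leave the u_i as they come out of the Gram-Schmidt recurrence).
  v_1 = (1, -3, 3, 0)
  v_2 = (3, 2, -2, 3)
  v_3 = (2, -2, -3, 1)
Orthogonal basis:
  u_1 = (1, -3, 3, 0)
  u_2 = (66/19, 11/19, -11/19, 3)
  u_3 = (153/413, -7*2**(432/593)*3**(78/593)*5**(371/593)*7**(366/593)/50, -1058/413, -187/413)

Apply the Gram-Schmidt recurrence
  u_1 = v_1
  u_i = v_i − Σ_{j<i} ((v_i · u_j) / (u_j · u_j)) · u_j.

Step by step this gives:
  u_1 = (1, -3, 3, 0)
  u_2 = (66/19, 11/19, -11/19, 3)
  u_3 = (153/413, -7*2**(432/593)*3**(78/593)*5**(371/593)*7**(366/593)/50, -1058/413, -187/413)

Orthogonality check:
  u_2 · u_1 = 0 (should be 0)
  u_3 · u_1 = 0 (should be 0)
  u_3 · u_2 = 0 (should be 0)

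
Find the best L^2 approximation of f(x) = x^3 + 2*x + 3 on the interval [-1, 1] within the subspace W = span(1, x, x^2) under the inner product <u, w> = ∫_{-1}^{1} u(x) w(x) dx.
g(x) = 13*x/5 + 3

The best approximation g ∈ W is the orthogonal projection of f onto W. Writing g = a_0 + a_1 x + a_2 x^2, the coefficients solve the normal equations G · a = b where
  G_{ij} = <φ_i, φ_j> and b_i = <f, φ_i>, with φ_0 = 1, φ_1 = x, φ_2 = x^2.
G =
  [2, 0, 2/3]
  [0, 2/3, 0]
  [2/3, 0, 2/5],
b = (6, 26/15, 2).
Solving gives a_0 = 3, a_1 = 13/5, a_2 = 0, so
  g(x) = 13*x/5 + 3.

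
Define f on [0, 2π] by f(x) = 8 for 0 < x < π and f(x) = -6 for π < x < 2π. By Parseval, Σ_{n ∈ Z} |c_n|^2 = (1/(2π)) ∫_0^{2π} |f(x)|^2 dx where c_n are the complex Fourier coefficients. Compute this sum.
Σ |c_n|^2 = 50

Parseval equates the L^2 energy of f (normalised by 1/(2π)) with the ℓ^2 sum of its Fourier coefficients: (1/(2π)) ∫_0^{2π} |f|^2 = Σ |c_n|^2.
Compute the left side: (1/(2π)) [∫_0^π 8^2 dx + ∫_π^{2π} (-6)^2 dx] = (1/(2π)) · (64π + 36π) = (64 + 36)/2 = 50.
So Σ_{n ∈ Z} |c_n|^2 = 50.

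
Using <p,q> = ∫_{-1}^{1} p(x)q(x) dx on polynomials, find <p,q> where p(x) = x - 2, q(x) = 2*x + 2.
<p,q> = -20/3

Expand the product: p(x)·q(x) = 2*x^2 - 2*x - 4.
∫_{-1}^{1} of each monomial x^k gives [2/(k+1) if k even, 0 if k odd]. Integrating term-by-term (or equivalently evaluating the antiderivative F(x) = 2*x^3/3 - x^2 - 4*x at the endpoints):
  F(1) − F(−1) = -13/3 − (7/3) = -20/3.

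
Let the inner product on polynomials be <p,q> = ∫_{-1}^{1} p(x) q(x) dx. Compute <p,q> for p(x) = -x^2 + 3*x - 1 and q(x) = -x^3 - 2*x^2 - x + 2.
<p,q> = -32/5

Expand the product: p(x)·q(x) = x^5 - x^4 - 4*x^3 - 3*x^2 + 7*x - 2.
∫_{-1}^{1} of each monomial x^k gives [2/(k+1) if k even, 0 if k odd]. Integrating term-by-term (or equivalently evaluating the antiderivative F(x) = x^6/6 - x^5/5 - x^4 - x^3 + 7*x^2/2 - 2*x at the endpoints):
  F(1) − F(−1) = -8/15 − (88/15) = -32/5.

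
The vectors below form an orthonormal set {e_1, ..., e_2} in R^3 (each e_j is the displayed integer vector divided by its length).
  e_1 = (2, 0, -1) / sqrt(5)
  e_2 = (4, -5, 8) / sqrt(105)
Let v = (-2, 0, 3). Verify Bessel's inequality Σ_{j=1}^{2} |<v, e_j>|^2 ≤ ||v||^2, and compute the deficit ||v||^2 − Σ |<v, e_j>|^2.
Σ |<v, e_j>|^2 = 257/21; ||v||^2 = 13; deficit = 16/21

Write each e_j = u_j / sqrt(<u_j, u_j>) where u_j is the displayed integer vector. Then <v, e_j> = <v, u_j> / sqrt(<u_j, u_j>), so |<v, e_j>|^2 = <v, u_j>^2 / <u_j, u_j>.
Coefficients: <v, e_1> = -7/sqrt(5), <v, e_2> = 16/sqrt(105).
Square and sum: Σ |<v, e_j>|^2 = 257/21.
Compute ||v||^2 = v·v = 13.
Deficit = 13 − 257/21 = 16/21 ≥ 0, confirming Bessel's inequality. (The deficit equals ||v − Σ <v,e_j> e_j||^2, the squared distance from v to span{e_j}.)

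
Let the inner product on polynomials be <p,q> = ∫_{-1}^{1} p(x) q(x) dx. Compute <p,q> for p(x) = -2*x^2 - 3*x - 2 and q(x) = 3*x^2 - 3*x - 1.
<p,q> = 74/15

Expand the product: p(x)·q(x) = -6*x^4 - 3*x^3 + 5*x^2 + 9*x + 2.
∫_{-1}^{1} of each monomial x^k gives [2/(k+1) if k even, 0 if k odd]. Integrating term-by-term (or equivalently evaluating the antiderivative F(x) = -6*x^5/5 - 3*x^4/4 + 5*x^3/3 + 9*x^2/2 + 2*x at the endpoints):
  F(1) − F(−1) = 373/60 − (77/60) = 74/15.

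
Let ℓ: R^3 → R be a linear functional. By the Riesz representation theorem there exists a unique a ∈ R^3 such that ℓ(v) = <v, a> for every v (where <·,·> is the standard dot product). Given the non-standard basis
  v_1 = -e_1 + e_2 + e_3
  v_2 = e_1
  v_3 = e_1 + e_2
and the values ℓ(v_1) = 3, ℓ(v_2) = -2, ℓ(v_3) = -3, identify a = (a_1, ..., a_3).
a = (-2, -1, 2)

Write a = (a_1, ..., a_3) in the standard basis. For each basis vector v_i, ℓ(v_i) = <v_i, a> is a linear equation in the a_j's. Collect the n equations into a matrix system V a = ℓ, where row i of V is v_i (expressed in the standard basis). Since V is invertible (lower-triangular with 1s on the diagonal, up to permutation), solve by back-substitution:
  V =
[[-1, 1, 1],
 [1, 0, 0],
 [1, 1, 0]]
  V a = (3, -2, -3)
Solving gives a = (-2, -1, 2).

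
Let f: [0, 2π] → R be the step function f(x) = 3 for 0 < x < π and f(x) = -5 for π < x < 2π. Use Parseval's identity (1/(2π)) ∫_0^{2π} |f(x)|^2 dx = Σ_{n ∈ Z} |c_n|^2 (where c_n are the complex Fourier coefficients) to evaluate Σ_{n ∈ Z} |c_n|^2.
Σ |c_n|^2 = 17

Parseval equates the L^2 energy of f (normalised by 1/(2π)) with the ℓ^2 sum of its Fourier coefficients: (1/(2π)) ∫_0^{2π} |f|^2 = Σ |c_n|^2.
Compute the left side: (1/(2π)) [∫_0^π 3^2 dx + ∫_π^{2π} (-5)^2 dx] = (1/(2π)) · (9π + 25π) = (9 + 25)/2 = 17.
So Σ_{n ∈ Z} |c_n|^2 = 17.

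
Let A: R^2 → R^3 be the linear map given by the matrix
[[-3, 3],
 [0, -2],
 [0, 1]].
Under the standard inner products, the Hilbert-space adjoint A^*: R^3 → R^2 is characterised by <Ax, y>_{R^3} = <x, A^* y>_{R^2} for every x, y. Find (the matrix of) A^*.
A^* = A^T =
[[-3, 0, 0],
 [3, -2, 1]]

For real matrices with standard dot products, the defining identity <Ax, y> = <x, A^* y> gives (Ax)^T y = x^T (A^*) y, i.e. x^T A^T y = x^T (A^*) y. Since this holds for all x, y, we must have A^* = A^T. Therefore
A^* =
[[-3, 0, 0],
 [3, -2, 1]].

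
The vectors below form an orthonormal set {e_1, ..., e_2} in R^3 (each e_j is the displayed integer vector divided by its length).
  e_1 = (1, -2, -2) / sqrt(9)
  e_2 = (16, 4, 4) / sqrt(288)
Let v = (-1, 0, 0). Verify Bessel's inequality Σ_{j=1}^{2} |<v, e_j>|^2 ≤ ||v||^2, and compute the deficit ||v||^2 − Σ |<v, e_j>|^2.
Σ |<v, e_j>|^2 = 1; ||v||^2 = 1; deficit = 0

Write each e_j = u_j / sqrt(<u_j, u_j>) where u_j is the displayed integer vector. Then <v, e_j> = <v, u_j> / sqrt(<u_j, u_j>), so |<v, e_j>|^2 = <v, u_j>^2 / <u_j, u_j>.
Coefficients: <v, e_1> = -1/sqrt(9), <v, e_2> = -16/sqrt(288).
Square and sum: Σ |<v, e_j>|^2 = 1.
Compute ||v||^2 = v·v = 1.
Deficit = 1 − 1 = 0 ≥ 0, confirming Bessel's inequality. (The deficit equals ||v − Σ <v,e_j> e_j||^2, the squared distance from v to span{e_j}.)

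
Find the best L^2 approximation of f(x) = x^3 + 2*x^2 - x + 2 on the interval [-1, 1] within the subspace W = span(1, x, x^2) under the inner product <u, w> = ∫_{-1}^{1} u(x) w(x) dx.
g(x) = 2*x^2 - 2*x/5 + 2

The best approximation g ∈ W is the orthogonal projection of f onto W. Writing g = a_0 + a_1 x + a_2 x^2, the coefficients solve the normal equations G · a = b where
  G_{ij} = <φ_i, φ_j> and b_i = <f, φ_i>, with φ_0 = 1, φ_1 = x, φ_2 = x^2.
G =
  [2, 0, 2/3]
  [0, 2/3, 0]
  [2/3, 0, 2/5],
b = (16/3, -4/15, 32/15).
Solving gives a_0 = 2, a_1 = -2/5, a_2 = 2, so
  g(x) = 2*x^2 - 2*x/5 + 2.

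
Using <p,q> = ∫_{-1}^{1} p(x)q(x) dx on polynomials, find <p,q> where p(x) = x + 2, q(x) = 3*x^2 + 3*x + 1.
<p,q> = 10

Expand the product: p(x)·q(x) = 3*x^3 + 9*x^2 + 7*x + 2.
∫_{-1}^{1} of each monomial x^k gives [2/(k+1) if k even, 0 if k odd]. Integrating term-by-term (or equivalently evaluating the antiderivative F(x) = 3*x^4/4 + 3*x^3 + 7*x^2/2 + 2*x at the endpoints):
  F(1) − F(−1) = 37/4 − (-3/4) = 10.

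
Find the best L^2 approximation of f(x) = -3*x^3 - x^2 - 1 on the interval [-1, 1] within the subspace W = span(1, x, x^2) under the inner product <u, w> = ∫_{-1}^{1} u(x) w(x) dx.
g(x) = -x^2 - 9*x/5 - 1

The best approximation g ∈ W is the orthogonal projection of f onto W. Writing g = a_0 + a_1 x + a_2 x^2, the coefficients solve the normal equations G · a = b where
  G_{ij} = <φ_i, φ_j> and b_i = <f, φ_i>, with φ_0 = 1, φ_1 = x, φ_2 = x^2.
G =
  [2, 0, 2/3]
  [0, 2/3, 0]
  [2/3, 0, 2/5],
b = (-8/3, -6/5, -16/15).
Solving gives a_0 = -1, a_1 = -9/5, a_2 = -1, so
  g(x) = -x^2 - 9*x/5 - 1.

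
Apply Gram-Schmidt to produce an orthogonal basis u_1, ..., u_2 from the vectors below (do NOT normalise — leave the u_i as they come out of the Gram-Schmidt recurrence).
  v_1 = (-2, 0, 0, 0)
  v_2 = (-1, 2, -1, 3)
Orthogonal basis:
  u_1 = (-2, 0, 0, 0)
  u_2 = (0, 2, -1, 3)

Apply the Gram-Schmidt recurrence
  u_1 = v_1
  u_i = v_i − Σ_{j<i} ((v_i · u_j) / (u_j · u_j)) · u_j.

Step by step this gives:
  u_1 = (-2, 0, 0, 0)
  u_2 = (0, 2, -1, 3)

Orthogonality check:
  u_2 · u_1 = 0 (should be 0)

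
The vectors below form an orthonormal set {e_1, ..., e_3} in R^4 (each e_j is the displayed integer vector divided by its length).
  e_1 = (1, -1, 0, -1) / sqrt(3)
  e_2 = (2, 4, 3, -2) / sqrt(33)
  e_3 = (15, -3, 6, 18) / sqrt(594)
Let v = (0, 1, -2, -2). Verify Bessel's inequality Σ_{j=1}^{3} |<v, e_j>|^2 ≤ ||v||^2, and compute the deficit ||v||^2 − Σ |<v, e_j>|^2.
Σ |<v, e_j>|^2 = 29/6; ||v||^2 = 9; deficit = 25/6

Write each e_j = u_j / sqrt(<u_j, u_j>) where u_j is the displayed integer vector. Then <v, e_j> = <v, u_j> / sqrt(<u_j, u_j>), so |<v, e_j>|^2 = <v, u_j>^2 / <u_j, u_j>.
Coefficients: <v, e_1> = 1/sqrt(3), <v, e_2> = 2/sqrt(33), <v, e_3> = -51/sqrt(594).
Square and sum: Σ |<v, e_j>|^2 = 29/6.
Compute ||v||^2 = v·v = 9.
Deficit = 9 − 29/6 = 25/6 ≥ 0, confirming Bessel's inequality. (The deficit equals ||v − Σ <v,e_j> e_j||^2, the squared distance from v to span{e_j}.)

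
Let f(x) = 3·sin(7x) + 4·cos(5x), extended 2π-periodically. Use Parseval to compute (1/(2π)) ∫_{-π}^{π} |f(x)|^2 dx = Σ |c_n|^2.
Σ |c_n|^2 = 25/2

Expand |f|^2 and use orthogonality of {sin(nx), cos(mx)} on [-π, π]:
  ∫_{-π}^{π} sin(nx)^2 dx = π, ∫ cos(mx)^2 dx = π, and cross terms integrate to 0.
So ∫_{-π}^{π} f(x)^2 dx = 3^2 · π + 4^2 · π = (9 + 16)π.
Divide by 2π: (9 + 16)/2 = 25/2.
By Parseval, this equals Σ |c_n|^2.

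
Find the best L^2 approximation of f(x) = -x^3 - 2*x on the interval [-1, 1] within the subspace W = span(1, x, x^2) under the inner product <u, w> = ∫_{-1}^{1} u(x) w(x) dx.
g(x) = -13*x/5

The best approximation g ∈ W is the orthogonal projection of f onto W. Writing g = a_0 + a_1 x + a_2 x^2, the coefficients solve the normal equations G · a = b where
  G_{ij} = <φ_i, φ_j> and b_i = <f, φ_i>, with φ_0 = 1, φ_1 = x, φ_2 = x^2.
G =
  [2, 0, 2/3]
  [0, 2/3, 0]
  [2/3, 0, 2/5],
b = (0, -26/15, 0).
Solving gives a_0 = 0, a_1 = -13/5, a_2 = 0, so
  g(x) = -13*x/5.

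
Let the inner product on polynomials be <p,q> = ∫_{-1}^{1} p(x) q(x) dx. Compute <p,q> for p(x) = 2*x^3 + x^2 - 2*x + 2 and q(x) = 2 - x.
<p,q> = 148/15

Expand the product: p(x)·q(x) = -2*x^4 + 3*x^3 + 4*x^2 - 6*x + 4.
∫_{-1}^{1} of each monomial x^k gives [2/(k+1) if k even, 0 if k odd]. Integrating term-by-term (or equivalently evaluating the antiderivative F(x) = -2*x^5/5 + 3*x^4/4 + 4*x^3/3 - 3*x^2 + 4*x at the endpoints):
  F(1) − F(−1) = 161/60 − (-431/60) = 148/15.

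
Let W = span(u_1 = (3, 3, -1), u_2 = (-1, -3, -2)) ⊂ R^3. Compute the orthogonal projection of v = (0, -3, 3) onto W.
proj_W(v) = (-351/166, -225/166, 132/83)

Set up U = [u_1 | ... | u_2] ∈ R^(3×2). The projector onto W = col(U) is P = U (U^T U)^(-1) U^T.
Compute U^T U =
  [19, -10]
  [-10, 14],
and U^T v = (-12, 3).
Solve U^T U · c = U^T v for the coefficients: c = (-69/83, -63/166). The projection is proj_W(v) = U c.
Check: (v - proj_W(v)) · u_1 = 0  (should be 0).
Check: (v - proj_W(v)) · u_2 = 0  (should be 0).
Result: proj_W(v) = (-351/166, -225/166, 132/83).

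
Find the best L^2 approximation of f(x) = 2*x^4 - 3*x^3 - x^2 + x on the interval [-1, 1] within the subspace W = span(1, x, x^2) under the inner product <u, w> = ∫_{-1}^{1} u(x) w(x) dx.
g(x) = 5*x^2/7 - 4*x/5 - 6/35

The best approximation g ∈ W is the orthogonal projection of f onto W. Writing g = a_0 + a_1 x + a_2 x^2, the coefficients solve the normal equations G · a = b where
  G_{ij} = <φ_i, φ_j> and b_i = <f, φ_i>, with φ_0 = 1, φ_1 = x, φ_2 = x^2.
G =
  [2, 0, 2/3]
  [0, 2/3, 0]
  [2/3, 0, 2/5],
b = (2/15, -8/15, 6/35).
Solving gives a_0 = -6/35, a_1 = -4/5, a_2 = 5/7, so
  g(x) = 5*x^2/7 - 4*x/5 - 6/35.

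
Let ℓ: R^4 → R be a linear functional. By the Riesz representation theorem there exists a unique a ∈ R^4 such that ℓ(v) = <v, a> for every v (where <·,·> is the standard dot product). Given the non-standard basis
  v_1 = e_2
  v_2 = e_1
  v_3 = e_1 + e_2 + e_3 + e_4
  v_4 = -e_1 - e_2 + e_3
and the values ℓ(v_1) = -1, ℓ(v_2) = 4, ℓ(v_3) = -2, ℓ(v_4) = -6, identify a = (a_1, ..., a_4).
a = (4, -1, -3, -2)

Write a = (a_1, ..., a_4) in the standard basis. For each basis vector v_i, ℓ(v_i) = <v_i, a> is a linear equation in the a_j's. Collect the n equations into a matrix system V a = ℓ, where row i of V is v_i (expressed in the standard basis). Since V is invertible (lower-triangular with 1s on the diagonal, up to permutation), solve by back-substitution:
  V =
[[0, 1, 0, 0],
 [1, 0, 0, 0],
 [1, 1, 1, 1],
 [-1, -1, 1, 0]]
  V a = (-1, 4, -2, -6)
Solving gives a = (4, -1, -3, -2).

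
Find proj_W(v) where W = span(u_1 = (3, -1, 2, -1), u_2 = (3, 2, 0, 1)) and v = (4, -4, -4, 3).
proj_W(v) = (103/58, 61/87, 28/87, 47/174)

Set up U = [u_1 | ... | u_2] ∈ R^(4×2). The projector onto W = col(U) is P = U (U^T U)^(-1) U^T.
Compute U^T U =
  [15, 6]
  [6, 14],
and U^T v = (5, 7).
Solve U^T U · c = U^T v for the coefficients: c = (14/87, 25/58). The projection is proj_W(v) = U c.
Check: (v - proj_W(v)) · u_1 = 0  (should be 0).
Check: (v - proj_W(v)) · u_2 = 0  (should be 0).
Result: proj_W(v) = (103/58, 61/87, 28/87, 47/174).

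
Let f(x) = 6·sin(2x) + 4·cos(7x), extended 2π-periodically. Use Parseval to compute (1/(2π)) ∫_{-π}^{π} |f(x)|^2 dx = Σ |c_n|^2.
Σ |c_n|^2 = 26

Expand |f|^2 and use orthogonality of {sin(nx), cos(mx)} on [-π, π]:
  ∫_{-π}^{π} sin(nx)^2 dx = π, ∫ cos(mx)^2 dx = π, and cross terms integrate to 0.
So ∫_{-π}^{π} f(x)^2 dx = 6^2 · π + 4^2 · π = (36 + 16)π.
Divide by 2π: (36 + 16)/2 = 26.
By Parseval, this equals Σ |c_n|^2.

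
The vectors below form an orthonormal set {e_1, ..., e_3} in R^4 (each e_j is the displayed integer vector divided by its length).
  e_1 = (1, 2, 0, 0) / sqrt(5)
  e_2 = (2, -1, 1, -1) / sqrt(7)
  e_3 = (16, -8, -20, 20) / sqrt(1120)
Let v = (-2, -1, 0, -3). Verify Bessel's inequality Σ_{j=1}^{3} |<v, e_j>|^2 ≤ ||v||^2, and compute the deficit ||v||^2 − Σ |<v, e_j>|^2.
Σ |<v, e_j>|^2 = 19/2; ||v||^2 = 14; deficit = 9/2

Write each e_j = u_j / sqrt(<u_j, u_j>) where u_j is the displayed integer vector. Then <v, e_j> = <v, u_j> / sqrt(<u_j, u_j>), so |<v, e_j>|^2 = <v, u_j>^2 / <u_j, u_j>.
Coefficients: <v, e_1> = -4/sqrt(5), <v, e_2> = 0/sqrt(7), <v, e_3> = -84/sqrt(1120).
Square and sum: Σ |<v, e_j>|^2 = 19/2.
Compute ||v||^2 = v·v = 14.
Deficit = 14 − 19/2 = 9/2 ≥ 0, confirming Bessel's inequality. (The deficit equals ||v − Σ <v,e_j> e_j||^2, the squared distance from v to span{e_j}.)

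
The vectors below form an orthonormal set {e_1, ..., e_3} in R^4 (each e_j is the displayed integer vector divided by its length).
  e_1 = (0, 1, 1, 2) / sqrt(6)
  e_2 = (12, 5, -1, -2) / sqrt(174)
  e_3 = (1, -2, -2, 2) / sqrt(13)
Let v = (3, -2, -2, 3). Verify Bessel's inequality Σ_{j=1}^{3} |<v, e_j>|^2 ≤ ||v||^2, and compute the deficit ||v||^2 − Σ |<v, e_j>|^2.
Σ |<v, e_j>|^2 = 9681/377; ||v||^2 = 26; deficit = 121/377

Write each e_j = u_j / sqrt(<u_j, u_j>) where u_j is the displayed integer vector. Then <v, e_j> = <v, u_j> / sqrt(<u_j, u_j>), so |<v, e_j>|^2 = <v, u_j>^2 / <u_j, u_j>.
Coefficients: <v, e_1> = 2/sqrt(6), <v, e_2> = 22/sqrt(174), <v, e_3> = 17/sqrt(13).
Square and sum: Σ |<v, e_j>|^2 = 9681/377.
Compute ||v||^2 = v·v = 26.
Deficit = 26 − 9681/377 = 121/377 ≥ 0, confirming Bessel's inequality. (The deficit equals ||v − Σ <v,e_j> e_j||^2, the squared distance from v to span{e_j}.)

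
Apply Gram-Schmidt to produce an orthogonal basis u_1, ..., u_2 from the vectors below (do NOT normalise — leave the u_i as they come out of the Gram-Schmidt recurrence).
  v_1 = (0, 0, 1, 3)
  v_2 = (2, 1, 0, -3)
Orthogonal basis:
  u_1 = (0, 0, 1, 3)
  u_2 = (2, 1, 9/10, -3/10)

Apply the Gram-Schmidt recurrence
  u_1 = v_1
  u_i = v_i − Σ_{j<i} ((v_i · u_j) / (u_j · u_j)) · u_j.

Step by step this gives:
  u_1 = (0, 0, 1, 3)
  u_2 = (2, 1, 9/10, -3/10)

Orthogonality check:
  u_2 · u_1 = 0 (should be 0)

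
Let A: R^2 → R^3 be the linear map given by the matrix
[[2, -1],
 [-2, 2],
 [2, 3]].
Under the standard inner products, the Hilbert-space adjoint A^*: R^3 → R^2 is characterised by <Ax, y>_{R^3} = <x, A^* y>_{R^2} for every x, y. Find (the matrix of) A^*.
A^* = A^T =
[[2, -2, 2],
 [-1, 2, 3]]

For real matrices with standard dot products, the defining identity <Ax, y> = <x, A^* y> gives (Ax)^T y = x^T (A^*) y, i.e. x^T A^T y = x^T (A^*) y. Since this holds for all x, y, we must have A^* = A^T. Therefore
A^* =
[[2, -2, 2],
 [-1, 2, 3]].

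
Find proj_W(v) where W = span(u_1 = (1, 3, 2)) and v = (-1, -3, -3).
proj_W(v) = (-8/7, -24/7, -16/7)

Set up U = [u_1 | ... | u_1] ∈ R^(3×1). The projector onto W = col(U) is P = U (U^T U)^(-1) U^T.
Compute U^T U =
  [14],
and U^T v = (-16).
Solve U^T U · c = U^T v for the coefficients: c = (-8/7). The projection is proj_W(v) = U c.
Check: (v - proj_W(v)) · u_1 = 0  (should be 0).
Result: proj_W(v) = (-8/7, -24/7, -16/7).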